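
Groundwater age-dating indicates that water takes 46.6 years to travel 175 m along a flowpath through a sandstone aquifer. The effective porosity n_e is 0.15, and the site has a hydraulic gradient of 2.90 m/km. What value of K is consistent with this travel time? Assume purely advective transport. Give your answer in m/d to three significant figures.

t = 46.6 years = 17010 d
v = L / t = 175 / 17010 = 0.01029 m/d
K = v · n / i = 0.01029 × 0.15 / 0.0029 = 0.532 m/d

0.532 m/d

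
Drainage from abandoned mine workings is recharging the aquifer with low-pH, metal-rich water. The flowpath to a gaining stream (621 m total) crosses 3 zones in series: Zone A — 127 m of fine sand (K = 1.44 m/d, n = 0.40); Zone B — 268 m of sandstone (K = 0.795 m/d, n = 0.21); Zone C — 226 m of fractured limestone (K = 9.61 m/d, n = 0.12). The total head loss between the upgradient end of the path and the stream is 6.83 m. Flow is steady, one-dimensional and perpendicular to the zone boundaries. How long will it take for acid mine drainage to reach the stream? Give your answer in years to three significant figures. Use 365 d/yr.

24.2 years

Steady 1-D flow in series ⇒ the Darcy flux q is identical in every zone and the zone head losses add (resistances L/K in series).
Σ(L/K) = 127/1.44 + 268/0.795 + 226/9.61 = 88.19 + 337.1 + 23.52 = 448.8 d
q = ΔH / Σ(L/K) = 6.83 / 448.8 = 0.01522 m/d (same in every zone)
Zone A: v = q/n = 0.01522/0.40 = 0.03804 m/d → t_A = 127/0.03804 = 3338 d
Zone B: v = q/n = 0.01522/0.21 = 0.07247 m/d → t_B = 268/0.07247 = 3698 d
Zone C: v = q/n = 0.01522/0.12 = 0.1268 m/d → t_C = 226/0.1268 = 1782 d
Total t = 3338 + 3698 + 1782 = 8819 d
   = 8819 / 365 = 24.2 yr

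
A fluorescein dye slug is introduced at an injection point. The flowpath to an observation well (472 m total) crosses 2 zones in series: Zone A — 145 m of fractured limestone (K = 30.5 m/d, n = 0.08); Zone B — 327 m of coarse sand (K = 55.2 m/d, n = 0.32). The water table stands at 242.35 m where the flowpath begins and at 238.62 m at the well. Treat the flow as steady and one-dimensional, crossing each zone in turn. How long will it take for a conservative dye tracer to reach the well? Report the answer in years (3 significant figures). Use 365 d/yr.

0.912 years

Total head drop ΔH = 242.35 − 238.62 = 3.73 m
Steady 1-D flow in series ⇒ the Darcy flux q is identical in every zone and the zone head losses add (resistances L/K in series).
Σ(L/K) = 145/30.5 + 327/55.2 = 4.754 + 5.924 = 10.68 d
q = ΔH / Σ(L/K) = 3.73 / 10.68 = 0.3493 m/d (same in every zone)
Zone A: v = q/n = 0.3493/0.08 = 4.366 m/d → t_A = 145/4.366 = 33.21 d
Zone B: v = q/n = 0.3493/0.32 = 1.092 m/d → t_B = 327/1.092 = 299.6 d
Total t = 33.21 + 299.6 = 332.8 d
   = 332.8 / 365 = 0.912 yr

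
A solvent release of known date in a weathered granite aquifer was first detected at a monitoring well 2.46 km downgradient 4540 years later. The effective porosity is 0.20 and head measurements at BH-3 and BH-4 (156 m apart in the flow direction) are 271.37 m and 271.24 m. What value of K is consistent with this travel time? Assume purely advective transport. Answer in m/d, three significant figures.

Hydraulic gradient i = (271.37 − 271.24) / 156 = 0.13 / 156 = 8.333e-4
t = 4540 years = 1.657e6 d
L = 2.46 km = 2460 m
v = L / t = 2460 / 1.657e6 = 0.001485 m/d
K = v · n / i = 0.001485 × 0.20 / 8.333e-4 = 0.356 m/d

0.356 m/d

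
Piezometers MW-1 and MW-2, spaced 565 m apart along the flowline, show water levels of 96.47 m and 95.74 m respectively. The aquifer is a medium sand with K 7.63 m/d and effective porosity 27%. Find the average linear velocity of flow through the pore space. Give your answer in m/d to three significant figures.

0.0365 m/d

Hydraulic gradient i = (96.47 − 95.74) / 565 = 0.73 / 565 = 0.001292
q = Ki = 7.63 × 0.001292 = 0.009858 m/d
v_s = q/n_e = 0.009858/0.27 = 0.03651 m/d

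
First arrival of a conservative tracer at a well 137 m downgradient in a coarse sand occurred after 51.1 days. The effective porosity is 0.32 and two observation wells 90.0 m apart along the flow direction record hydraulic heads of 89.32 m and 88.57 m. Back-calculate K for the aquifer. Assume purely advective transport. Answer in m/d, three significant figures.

Hydraulic gradient i = (89.32 − 88.57) / 90.0 = 0.75 / 90.0 = 0.008333
v = L / t = 137 / 51.1 = 2.681 m/d
K = v · n / i = 2.681 × 0.32 / 0.008333 = 103 m/d

103 m/d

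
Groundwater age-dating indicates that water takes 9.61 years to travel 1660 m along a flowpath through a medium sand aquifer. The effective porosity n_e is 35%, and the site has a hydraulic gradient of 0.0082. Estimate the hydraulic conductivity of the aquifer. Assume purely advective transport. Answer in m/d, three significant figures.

t = 9.61 years = 3508 d
v = L / t = 1660 / 3508 = 0.4733 m/d
K = v · n / i = 0.4733 × 0.35 / 0.0082 = 20.2 m/d

20.2 m/d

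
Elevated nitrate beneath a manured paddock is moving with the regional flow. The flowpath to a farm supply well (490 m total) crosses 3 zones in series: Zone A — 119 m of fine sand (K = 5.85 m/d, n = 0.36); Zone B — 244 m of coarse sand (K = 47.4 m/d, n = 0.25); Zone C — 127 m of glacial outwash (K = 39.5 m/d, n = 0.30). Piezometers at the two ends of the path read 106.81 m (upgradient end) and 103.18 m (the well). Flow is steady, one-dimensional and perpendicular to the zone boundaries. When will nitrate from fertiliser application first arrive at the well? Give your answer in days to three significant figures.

1120 days

Total head drop ΔH = 106.81 − 103.18 = 3.63 m
Steady 1-D flow in series ⇒ the Darcy flux q is identical in every zone and the zone head losses add (resistances L/K in series).
Σ(L/K) = 119/5.85 + 244/47.4 + 127/39.5 = 20.34 + 5.148 + 3.215 = 28.70 d
q = ΔH / Σ(L/K) = 3.63 / 28.70 = 0.1265 m/d (same in every zone)
Zone A: v = q/n = 0.1265/0.36 = 0.3513 m/d → t_A = 119/0.3513 = 338.8 d
Zone B: v = q/n = 0.1265/0.25 = 0.5058 m/d → t_B = 244/0.5058 = 482.4 d
Zone C: v = q/n = 0.1265/0.30 = 0.4215 m/d → t_C = 127/0.4215 = 301.3 d
Total t = 338.8 + 482.4 + 301.3 = 1122 d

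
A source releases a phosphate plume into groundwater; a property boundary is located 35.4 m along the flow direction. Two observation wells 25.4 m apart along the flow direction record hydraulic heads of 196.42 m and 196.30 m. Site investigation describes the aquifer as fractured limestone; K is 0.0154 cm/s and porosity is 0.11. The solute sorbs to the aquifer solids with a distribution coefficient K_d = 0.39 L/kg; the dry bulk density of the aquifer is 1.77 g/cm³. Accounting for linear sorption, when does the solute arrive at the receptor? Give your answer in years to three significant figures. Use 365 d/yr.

1.23 years

Hydraulic gradient i = (196.42 − 196.30) / 25.4 = 0.12 / 25.4 = 0.004724
K = 0.0154 cm/s × 864 = 13.31 m/d
Specific discharge q = 13.31 × 0.004724 = 0.06286 m/d
Average linear velocity = 0.06286 / 0.11 = 0.5715 m/d
Retardation R = 1 + ρ_b·K_d/n = 1 + 1.77×0.39/0.11 = 7.275
Contaminant velocity v_c = v/R = 0.5715/7.275 = 0.07855 m/d
t = L/v_c = 35.4/0.07855 = 450.7 d
   = 450.7/365 = 1.23 yr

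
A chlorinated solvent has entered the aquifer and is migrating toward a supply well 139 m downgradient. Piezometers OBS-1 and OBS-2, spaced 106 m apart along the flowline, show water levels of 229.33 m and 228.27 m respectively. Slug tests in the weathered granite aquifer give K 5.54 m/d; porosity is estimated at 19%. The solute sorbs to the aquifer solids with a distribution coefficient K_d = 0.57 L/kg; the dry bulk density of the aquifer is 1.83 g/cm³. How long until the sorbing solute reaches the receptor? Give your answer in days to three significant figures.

3090 days

Hydraulic gradient i = (229.33 − 228.27) / 106 = 1.06 / 106 = 0.01000
q = Ki = 5.54 × 0.01000 = 0.05540 m/d
Seepage velocity v = q / n = 0.05540 / 0.19 = 0.2916 m/d
Retardation R = 1 + ρ_b·K_d/n = 1 + 1.83×0.57/0.19 = 6.490
Contaminant velocity v_c = v/R = 0.2916/6.490 = 0.04493 m/d
t = L/v_c = 139/0.04493 = 3094 d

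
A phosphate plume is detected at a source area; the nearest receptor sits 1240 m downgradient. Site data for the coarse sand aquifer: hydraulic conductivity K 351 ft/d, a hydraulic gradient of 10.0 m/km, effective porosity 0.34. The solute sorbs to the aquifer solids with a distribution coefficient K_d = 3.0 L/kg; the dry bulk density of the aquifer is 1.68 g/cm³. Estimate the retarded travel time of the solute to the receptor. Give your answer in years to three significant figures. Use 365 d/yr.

K = 351 ft/d × 0.3048 = 107.0 m/d
q = Ki = 107.0 × 0.010 = 1.070 m/d
v = Ki/n = 107.0·0.010/0.34 = 3.147 m/d
Retardation R = 1 + ρ_b·K_d/n = 1 + 1.68×3.0/0.34 = 15.82
Contaminant velocity v_c = v/R = 3.147/15.82 = 0.1989 m/d
t = L/v_c = 1240/0.1989 = 6236 d
   = 6236/365 = 17.1 yr

17.1 years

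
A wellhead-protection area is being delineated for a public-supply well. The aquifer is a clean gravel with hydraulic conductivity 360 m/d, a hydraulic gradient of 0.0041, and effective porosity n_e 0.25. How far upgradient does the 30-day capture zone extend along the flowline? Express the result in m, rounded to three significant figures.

Darcy flux q = K·i = 360 × 0.0041 = 1.476 m/d
Seepage velocity v = q / n = 1.476 / 0.25 = 5.904 m/d
L = v × T = 5.904 × 30 = 177.1 m

177 m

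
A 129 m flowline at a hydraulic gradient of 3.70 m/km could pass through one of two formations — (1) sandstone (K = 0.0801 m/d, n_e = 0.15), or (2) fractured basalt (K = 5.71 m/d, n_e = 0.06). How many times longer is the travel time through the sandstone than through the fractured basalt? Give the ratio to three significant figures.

178

Unit 1 (sandstone): v = 0.0801×0.0037/0.15 = 0.001976 m/d, t = 129/0.001976 = 65290 d
Unit 2 (fractured basalt): v = 5.71×0.0037/0.06 = 0.3521 m/d, t = 129/0.3521 = 366.4 d
t(sandstone) / t(fractured basalt) = 65290/366.4 = 178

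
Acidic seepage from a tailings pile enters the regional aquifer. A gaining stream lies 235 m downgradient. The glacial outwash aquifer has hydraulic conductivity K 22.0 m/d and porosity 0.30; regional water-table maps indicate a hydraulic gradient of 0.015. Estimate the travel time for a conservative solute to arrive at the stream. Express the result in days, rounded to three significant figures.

214 days

Specific discharge q = 22.0 × 0.015 = 0.3300 m/d
v_s = q/n_e = 0.3300/0.30 = 1.100 m/d
t = L / v = 235 / 1.100 = 213.6 d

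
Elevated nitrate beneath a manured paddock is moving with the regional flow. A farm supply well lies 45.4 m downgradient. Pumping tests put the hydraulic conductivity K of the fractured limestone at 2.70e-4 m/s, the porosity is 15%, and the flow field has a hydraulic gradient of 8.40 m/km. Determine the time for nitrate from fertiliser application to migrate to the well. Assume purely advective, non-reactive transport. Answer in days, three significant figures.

K = 2.70e-4 m/s × 86400 s/d = 23.33 m/d
q = Ki = 23.33 × 0.0084 = 0.1960 m/d
Average linear velocity = 0.1960 / 0.15 = 1.306 m/d
t = L / v = 45.4 / 1.306 = 34.75 d

34.8 days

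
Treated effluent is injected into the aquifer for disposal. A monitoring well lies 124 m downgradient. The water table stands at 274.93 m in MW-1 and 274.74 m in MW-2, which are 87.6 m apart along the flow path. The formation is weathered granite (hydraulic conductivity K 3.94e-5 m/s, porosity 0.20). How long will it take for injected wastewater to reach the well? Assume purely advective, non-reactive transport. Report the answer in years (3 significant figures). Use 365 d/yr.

9.20 years

Hydraulic gradient i = (274.93 − 274.74) / 87.6 = 0.19 / 87.6 = 0.002169
K = 3.94e-5 m/s × 86400 s/d = 3.404 m/d
q = Ki = 3.404 × 0.002169 = 0.007383 m/d
v = Ki/n = 3.404·0.002169/0.20 = 0.03692 m/d
t = L / v = 124 / 0.03692 = 3359 d
   = 3359 / 365 = 9.20 yr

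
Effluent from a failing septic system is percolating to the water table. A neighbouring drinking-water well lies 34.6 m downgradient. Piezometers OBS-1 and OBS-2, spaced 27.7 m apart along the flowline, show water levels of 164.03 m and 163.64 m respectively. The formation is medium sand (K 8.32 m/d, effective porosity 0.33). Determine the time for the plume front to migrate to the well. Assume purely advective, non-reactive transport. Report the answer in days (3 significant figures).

Hydraulic gradient i = (164.03 − 163.64) / 27.7 = 0.39 / 27.7 = 0.01408
q = Ki = 8.32 × 0.01408 = 0.1171 m/d
Average linear velocity = 0.1171 / 0.33 = 0.3550 m/d
t = L / v = 34.6 / 0.3550 = 97.47 d

97.5 days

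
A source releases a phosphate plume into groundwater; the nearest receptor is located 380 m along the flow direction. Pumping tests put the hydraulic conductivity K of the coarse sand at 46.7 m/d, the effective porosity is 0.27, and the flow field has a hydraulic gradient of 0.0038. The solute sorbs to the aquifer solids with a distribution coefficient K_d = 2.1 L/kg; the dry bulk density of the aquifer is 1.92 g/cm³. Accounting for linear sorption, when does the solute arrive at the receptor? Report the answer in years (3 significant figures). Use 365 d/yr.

25.2 years

Specific discharge q = 46.7 × 0.0038 = 0.1775 m/d
Average linear velocity = 0.1775 / 0.27 = 0.6573 m/d
Retardation R = 1 + ρ_b·K_d/n = 1 + 1.92×2.1/0.27 = 15.93
Contaminant velocity v_c = v/R = 0.6573/15.93 = 0.04125 m/d
t = L/v_c = 380/0.04125 = 9212 d
   = 9212/365 = 25.2 yr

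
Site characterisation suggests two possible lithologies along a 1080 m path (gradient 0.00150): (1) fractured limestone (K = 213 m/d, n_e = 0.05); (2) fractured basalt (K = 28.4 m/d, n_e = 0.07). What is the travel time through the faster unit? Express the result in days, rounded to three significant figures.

Unit 1 (fractured limestone): v = 213×0.0015/0.05 = 6.390 m/d, t = 1080/6.390 = 169.0 d
Unit 2 (fractured basalt): v = 28.4×0.0015/0.07 = 0.6086 m/d, t = 1080/0.6086 = 1775 d
Faster unit: t = 169 d

169 days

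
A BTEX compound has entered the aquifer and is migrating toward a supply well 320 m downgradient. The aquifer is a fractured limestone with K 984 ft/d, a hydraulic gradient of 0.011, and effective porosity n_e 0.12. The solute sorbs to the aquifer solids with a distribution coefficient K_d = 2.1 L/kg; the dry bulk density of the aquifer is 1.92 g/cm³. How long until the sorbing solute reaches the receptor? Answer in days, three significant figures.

K = 984 ft/d × 0.3048 = 299.9 m/d
q = Ki = 299.9 × 0.011 = 3.299 m/d
v_s = q/n_e = 3.299/0.12 = 27.49 m/d
Retardation R = 1 + ρ_b·K_d/n = 1 + 1.92×2.1/0.12 = 34.60
Contaminant velocity v_c = v/R = 27.49/34.60 = 0.7946 m/d
t = L/v_c = 320/0.7946 = 402.7 d

403 days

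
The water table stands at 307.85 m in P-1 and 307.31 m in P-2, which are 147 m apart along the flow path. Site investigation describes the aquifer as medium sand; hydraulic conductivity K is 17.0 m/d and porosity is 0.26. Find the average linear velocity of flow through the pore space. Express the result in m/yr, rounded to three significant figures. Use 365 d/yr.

87.7 m/yr

Hydraulic gradient i = (307.85 − 307.31) / 147 = 0.54 / 147 = 0.003673
Darcy flux q = K·i = 17.0 × 0.003673 = 0.06245 m/d
v = Ki/n = 17.0·0.003673/0.26 = 0.2402 m/d
   = 0.2402 × 365 = 87.7 m/yr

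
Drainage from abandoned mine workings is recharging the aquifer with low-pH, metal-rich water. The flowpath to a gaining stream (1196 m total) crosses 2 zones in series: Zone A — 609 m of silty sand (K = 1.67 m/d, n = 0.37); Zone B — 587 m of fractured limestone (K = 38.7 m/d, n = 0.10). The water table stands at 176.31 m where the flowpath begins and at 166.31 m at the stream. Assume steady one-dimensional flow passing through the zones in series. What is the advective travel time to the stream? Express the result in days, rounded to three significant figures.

10800 days

Total head drop ΔH = 176.31 − 166.31 = 10.00 m
Continuity: the same q passes through each zone, so ΔH = q·Σ(L_j/K_j) — the zones act as resistances in series.
Σ(L/K) = 609/1.67 + 587/38.7 = 364.7 + 15.17 = 379.8 d
q = ΔH / Σ(L/K) = 10.00 / 379.8 = 0.02633 m/d (same in every zone)
Zone A: v = q/n = 0.02633/0.37 = 0.07115 m/d → t_A = 609/0.07115 = 8559 d
Zone B: v = q/n = 0.02633/0.10 = 0.2633 m/d → t_B = 587/0.2633 = 2230 d
Total t = 8559 + 2230 = 10790 d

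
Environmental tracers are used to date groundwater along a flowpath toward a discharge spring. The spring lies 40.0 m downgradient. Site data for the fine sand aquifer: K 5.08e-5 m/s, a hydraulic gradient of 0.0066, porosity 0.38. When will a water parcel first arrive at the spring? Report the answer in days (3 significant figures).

525 days

K = 5.08e-5 m/s × 86400 s/d = 4.389 m/d
Darcy flux q = K·i = 4.389 × 0.0066 = 0.02897 m/d
v = Ki/n = 4.389·0.0066/0.38 = 0.07623 m/d
t = L / v = 40.0 / 0.07623 = 524.7 d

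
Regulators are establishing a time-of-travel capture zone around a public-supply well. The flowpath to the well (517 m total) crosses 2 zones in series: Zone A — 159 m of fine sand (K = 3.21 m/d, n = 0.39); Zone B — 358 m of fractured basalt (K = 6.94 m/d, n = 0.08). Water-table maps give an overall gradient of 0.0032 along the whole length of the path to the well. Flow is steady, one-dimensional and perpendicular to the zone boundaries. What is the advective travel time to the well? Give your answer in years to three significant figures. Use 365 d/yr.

15.2 years

Steady 1-D flow in series ⇒ the Darcy flux q is identical in every zone and the zone head losses add (resistances L/K in series).
Σ(L/K) = 159/3.21 + 358/6.94 = 49.53 + 51.59 = 101.1 d
K_eq = L_total / Σ(L/K) = 517 / 101.1 = 5.113 m/d
q = K_eq · i = 5.113 × 0.0032 = 0.01636 m/d (same in every zone)
Zone A: v = q/n = 0.01636/0.39 = 0.04195 m/d → t_A = 159/0.04195 = 3790 d
Zone B: v = q/n = 0.01636/0.08 = 0.2045 m/d → t_B = 358/0.2045 = 1750 d
Total t = 3790 + 1750 = 5541 d
   = 5541 / 365 = 15.2 yr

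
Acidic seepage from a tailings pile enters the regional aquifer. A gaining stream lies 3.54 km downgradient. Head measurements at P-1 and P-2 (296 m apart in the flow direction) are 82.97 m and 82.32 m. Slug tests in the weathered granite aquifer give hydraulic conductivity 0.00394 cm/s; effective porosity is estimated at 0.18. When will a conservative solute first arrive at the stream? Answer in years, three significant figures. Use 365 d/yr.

234 years

Hydraulic gradient i = (82.97 − 82.32) / 296 = 0.65 / 296 = 0.002196
K = 0.00394 cm/s × 864 = 3.404 m/d
Specific discharge q = 3.404 × 0.002196 = 0.007475 m/d
v_s = q/n_e = 0.007475/0.18 = 0.04153 m/d
L = 3.54 km = 3540 m
t = L / v = 3540 / 0.04153 = 85240 d
   = 85240 / 365 = 234 yr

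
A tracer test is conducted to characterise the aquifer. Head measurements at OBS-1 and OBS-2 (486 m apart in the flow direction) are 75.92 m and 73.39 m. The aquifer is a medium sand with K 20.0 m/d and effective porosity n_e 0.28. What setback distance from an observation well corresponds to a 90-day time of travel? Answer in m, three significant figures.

Hydraulic gradient i = (75.92 − 73.39) / 486 = 2.53 / 486 = 0.005206
q = Ki = 20.0 × 0.005206 = 0.1041 m/d
Average linear velocity = 0.1041 / 0.28 = 0.3718 m/d
L = v × T = 0.3718 × 90 = 33.47 m

33.5 m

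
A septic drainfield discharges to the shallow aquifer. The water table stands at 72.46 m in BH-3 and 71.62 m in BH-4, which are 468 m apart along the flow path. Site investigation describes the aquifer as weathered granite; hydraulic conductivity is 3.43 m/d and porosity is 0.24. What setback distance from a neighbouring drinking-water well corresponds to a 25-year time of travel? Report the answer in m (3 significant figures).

234 m

Hydraulic gradient i = (72.46 − 71.62) / 468 = 0.84 / 468 = 0.001795
Darcy flux q = K·i = 3.43 × 0.001795 = 0.006156 m/d
v_s = q/n_e = 0.006156/0.24 = 0.02565 m/d
T = 25 yr × 365 = 9125 d
L = v × T = 0.02565 × 9125 = 234.1 m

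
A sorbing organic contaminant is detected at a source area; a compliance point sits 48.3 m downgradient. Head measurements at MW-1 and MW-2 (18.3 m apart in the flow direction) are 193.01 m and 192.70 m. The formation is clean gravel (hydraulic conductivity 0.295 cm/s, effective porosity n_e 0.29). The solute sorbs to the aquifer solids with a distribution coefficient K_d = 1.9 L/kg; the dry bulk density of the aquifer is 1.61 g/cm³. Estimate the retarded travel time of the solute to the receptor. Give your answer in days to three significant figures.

37.5 days

Hydraulic gradient i = (193.01 − 192.70) / 18.3 = 0.31 / 18.3 = 0.01694
K = 0.295 cm/s × 864 = 254.9 m/d
q = Ki = 254.9 × 0.01694 = 4.318 m/d
v_s = q/n_e = 4.318/0.29 = 14.89 m/d
Retardation R = 1 + ρ_b·K_d/n = 1 + 1.61×1.9/0.29 = 11.55
Contaminant velocity v_c = v/R = 14.89/11.55 = 1.289 m/d
t = L/v_c = 48.3/1.289 = 37.46 d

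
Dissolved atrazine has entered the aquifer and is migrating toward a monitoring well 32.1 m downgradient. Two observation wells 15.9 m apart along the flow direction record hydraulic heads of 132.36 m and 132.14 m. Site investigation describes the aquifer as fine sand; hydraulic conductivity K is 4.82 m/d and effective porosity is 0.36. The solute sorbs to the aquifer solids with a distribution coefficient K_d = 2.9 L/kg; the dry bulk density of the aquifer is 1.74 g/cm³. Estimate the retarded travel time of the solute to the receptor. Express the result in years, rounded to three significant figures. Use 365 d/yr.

7.13 years

Hydraulic gradient i = (132.36 − 132.14) / 15.9 = 0.22 / 15.9 = 0.01384
q = Ki = 4.82 × 0.01384 = 0.06669 m/d
Seepage velocity v = q / n = 0.06669 / 0.36 = 0.1853 m/d
Retardation R = 1 + ρ_b·K_d/n = 1 + 1.74×2.9/0.36 = 15.02
Contaminant velocity v_c = v/R = 0.1853/15.02 = 0.01234 m/d
t = L/v_c = 32.1/0.01234 = 2602 d
   = 2602/365 = 7.13 yr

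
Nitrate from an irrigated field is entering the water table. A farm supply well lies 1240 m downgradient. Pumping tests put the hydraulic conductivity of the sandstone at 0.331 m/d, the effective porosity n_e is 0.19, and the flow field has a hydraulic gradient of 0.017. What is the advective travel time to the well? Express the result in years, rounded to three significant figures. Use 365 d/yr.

Specific discharge q = 0.331 × 0.017 = 0.005627 m/d
Average linear velocity = 0.005627 / 0.19 = 0.02962 m/d
t = L / v = 1240 / 0.02962 = 41870 d
   = 41870 / 365 = 115 yr

115 years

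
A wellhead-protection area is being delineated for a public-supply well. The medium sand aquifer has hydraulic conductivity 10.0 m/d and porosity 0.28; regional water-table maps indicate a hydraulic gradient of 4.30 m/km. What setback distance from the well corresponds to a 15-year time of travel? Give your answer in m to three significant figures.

841 m

q = Ki = 10.0 × 0.0043 = 0.04300 m/d
v_s = q/n_e = 0.04300/0.28 = 0.1536 m/d
T = 15 yr × 365 = 5475 d
L = v × T = 0.1536 × 5475 = 840.8 m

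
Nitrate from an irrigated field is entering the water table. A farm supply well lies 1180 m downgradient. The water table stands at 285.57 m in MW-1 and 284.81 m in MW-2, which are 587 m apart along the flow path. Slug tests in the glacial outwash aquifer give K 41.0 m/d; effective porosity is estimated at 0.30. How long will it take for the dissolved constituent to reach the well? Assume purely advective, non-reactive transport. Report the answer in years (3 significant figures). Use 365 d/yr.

18.3 years

Hydraulic gradient i = (285.57 − 284.81) / 587 = 0.76 / 587 = 0.001295
q = Ki = 41.0 × 0.001295 = 0.05308 m/d
v_s = q/n_e = 0.05308/0.30 = 0.1769 m/d
t = L / v = 1180 / 0.1769 = 6669 d
   = 6669 / 365 = 18.3 yr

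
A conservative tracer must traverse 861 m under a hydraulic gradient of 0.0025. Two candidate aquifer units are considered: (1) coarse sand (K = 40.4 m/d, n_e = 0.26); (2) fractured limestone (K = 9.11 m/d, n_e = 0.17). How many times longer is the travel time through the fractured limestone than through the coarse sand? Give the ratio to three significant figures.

2.90

Unit 1 (coarse sand): v = 40.4×0.0025/0.26 = 0.3885 m/d, t = 861/0.3885 = 2216 d
Unit 2 (fractured limestone): v = 9.11×0.0025/0.17 = 0.1340 m/d, t = 861/0.1340 = 6427 d
t(fractured limestone) / t(coarse sand) = 6427/2216 = 2.90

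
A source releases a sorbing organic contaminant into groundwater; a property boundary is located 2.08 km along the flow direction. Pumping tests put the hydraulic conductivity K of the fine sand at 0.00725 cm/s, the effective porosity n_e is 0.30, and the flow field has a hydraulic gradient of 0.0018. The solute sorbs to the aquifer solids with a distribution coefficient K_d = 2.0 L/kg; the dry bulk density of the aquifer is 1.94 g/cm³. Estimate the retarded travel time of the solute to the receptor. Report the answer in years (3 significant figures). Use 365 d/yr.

K = 0.00725 cm/s × 864 = 6.264 m/d
Specific discharge q = 6.264 × 0.0018 = 0.01128 m/d
Seepage velocity v = q / n = 0.01128 / 0.30 = 0.03758 m/d
Retardation R = 1 + ρ_b·K_d/n = 1 + 1.94×2.0/0.30 = 13.93
Contaminant velocity v_c = v/R = 0.03758/13.93 = 0.002697 m/d
L = 2.08 km = 2080 m
t = L/v_c = 2080/0.002697 = 771100 d
   = 771100/365 = 2110 yr

2110 years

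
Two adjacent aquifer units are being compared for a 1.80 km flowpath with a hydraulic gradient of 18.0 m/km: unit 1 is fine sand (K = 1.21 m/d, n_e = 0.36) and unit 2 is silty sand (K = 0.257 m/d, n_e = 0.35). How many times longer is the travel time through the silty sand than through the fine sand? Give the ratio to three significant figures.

Unit 1 (fine sand): v = 1.21×0.018/0.36 = 0.06050 m/d, t = 1800/0.06050 = 29750 d
Unit 2 (silty sand): v = 0.257×0.018/0.35 = 0.01322 m/d, t = 1800/0.01322 = 136200 d
t(silty sand) / t(fine sand) = 136200/29750 = 4.58

4.58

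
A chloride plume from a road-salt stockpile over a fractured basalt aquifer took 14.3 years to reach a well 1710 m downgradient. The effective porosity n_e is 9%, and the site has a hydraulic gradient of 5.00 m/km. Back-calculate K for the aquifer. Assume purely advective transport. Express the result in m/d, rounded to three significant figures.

5.90 m/d

t = 14.3 years = 5220 d
v = L / t = 1710 / 5220 = 0.3276 m/d
K = v · n / i = 0.3276 × 0.09 / 0.0050 = 5.90 m/d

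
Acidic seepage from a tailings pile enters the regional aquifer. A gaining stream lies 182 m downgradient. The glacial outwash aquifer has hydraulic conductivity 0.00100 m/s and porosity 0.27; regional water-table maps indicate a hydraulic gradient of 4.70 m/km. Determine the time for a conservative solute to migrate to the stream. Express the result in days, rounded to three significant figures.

K = 0.00100 m/s × 86400 s/d = 86.40 m/d
q = Ki = 86.40 × 0.0047 = 0.4061 m/d
v = Ki/n = 86.40·0.0047/0.27 = 1.504 m/d
t = L / v = 182 / 1.504 = 121.0 d

121 days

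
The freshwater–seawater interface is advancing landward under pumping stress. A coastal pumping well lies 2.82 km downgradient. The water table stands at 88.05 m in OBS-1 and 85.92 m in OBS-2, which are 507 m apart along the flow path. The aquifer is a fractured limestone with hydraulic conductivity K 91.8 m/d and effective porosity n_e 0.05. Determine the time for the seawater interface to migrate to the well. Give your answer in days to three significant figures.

366 days

Hydraulic gradient i = (88.05 − 85.92) / 507 = 2.13 / 507 = 0.004201
Darcy flux q = K·i = 91.8 × 0.004201 = 0.3857 m/d
v_s = q/n_e = 0.3857/0.05 = 7.713 m/d
L = 2.82 km = 2820 m
t = L / v = 2820 / 7.713 = 365.6 d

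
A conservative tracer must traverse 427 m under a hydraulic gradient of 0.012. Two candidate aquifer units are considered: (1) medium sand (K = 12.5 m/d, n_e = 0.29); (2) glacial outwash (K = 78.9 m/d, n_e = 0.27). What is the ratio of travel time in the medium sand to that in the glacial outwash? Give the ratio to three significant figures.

6.78

Unit 1 (medium sand): v = 12.5×0.012/0.29 = 0.5172 m/d, t = 427/0.5172 = 825.5 d
Unit 2 (glacial outwash): v = 78.9×0.012/0.27 = 3.507 m/d, t = 427/3.507 = 121.8 d
t(medium sand) / t(glacial outwash) = 825.5/121.8 = 6.78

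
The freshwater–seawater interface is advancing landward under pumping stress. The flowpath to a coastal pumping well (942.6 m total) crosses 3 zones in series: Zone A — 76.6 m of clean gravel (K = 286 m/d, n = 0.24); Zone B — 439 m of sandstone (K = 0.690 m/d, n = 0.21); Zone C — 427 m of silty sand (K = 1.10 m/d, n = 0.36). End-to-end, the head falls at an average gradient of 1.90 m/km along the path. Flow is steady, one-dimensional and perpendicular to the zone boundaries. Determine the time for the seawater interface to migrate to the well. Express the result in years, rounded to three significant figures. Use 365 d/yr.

For zones in series the flux q is common to all zones; the equivalent conductivity is the harmonic (thickness-weighted) mean, K_eq = L_total / Σ(L_j/K_j).
Σ(L/K) = 76.6/286 + 439/0.690 + 427/1.10 = 0.2678 + 636.2 + 388.2 = 1025 d
K_eq = L_total / Σ(L/K) = 942.6 / 1025 = 0.9199 m/d
q = K_eq · i = 0.9199 × 0.0019 = 0.001748 m/d (same in every zone)
Zone A: v = q/n = 0.001748/0.24 = 0.007283 m/d → t_A = 76.6/0.007283 = 10520 d
Zone B: v = q/n = 0.001748/0.21 = 0.008323 m/d → t_B = 439/0.008323 = 52750 d
Zone C: v = q/n = 0.001748/0.36 = 0.004855 m/d → t_C = 427/0.004855 = 87950 d
Total t = 10520 + 52750 + 87950 = 151200 d
   = 151200 / 365 = 414 yr

414 years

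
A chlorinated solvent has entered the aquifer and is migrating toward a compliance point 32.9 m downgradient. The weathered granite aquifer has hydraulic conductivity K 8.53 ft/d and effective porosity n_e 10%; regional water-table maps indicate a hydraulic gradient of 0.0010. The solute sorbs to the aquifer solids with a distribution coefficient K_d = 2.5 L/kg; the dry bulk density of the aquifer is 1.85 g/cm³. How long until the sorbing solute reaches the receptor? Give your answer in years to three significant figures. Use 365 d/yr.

164 years

K = 8.53 ft/d × 0.3048 = 2.600 m/d
Darcy flux q = K·i = 2.600 × 0.0010 = 0.002600 m/d
v_s = q/n_e = 0.002600/0.10 = 0.02600 m/d
Retardation R = 1 + ρ_b·K_d/n = 1 + 1.85×2.5/0.10 = 47.25
Contaminant velocity v_c = v/R = 0.02600/47.25 = 5.503e-4 m/d
t = L/v_c = 32.9/5.503e-4 = 59790 d
   = 59790/365 = 164 yr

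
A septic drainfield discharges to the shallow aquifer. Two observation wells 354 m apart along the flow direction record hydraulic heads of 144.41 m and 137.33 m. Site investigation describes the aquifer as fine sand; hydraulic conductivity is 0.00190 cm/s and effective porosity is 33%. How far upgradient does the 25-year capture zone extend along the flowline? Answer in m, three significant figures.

Hydraulic gradient i = (144.41 − 137.33) / 354 = 7.08 / 354 = 0.02000
K = 0.00190 cm/s × 864 = 1.642 m/d
Specific discharge q = 1.642 × 0.02000 = 0.03283 m/d
Average linear velocity = 0.03283 / 0.33 = 0.09949 m/d
T = 25 yr × 365 = 9125 d
L = v × T = 0.09949 × 9125 = 907.9 m

908 m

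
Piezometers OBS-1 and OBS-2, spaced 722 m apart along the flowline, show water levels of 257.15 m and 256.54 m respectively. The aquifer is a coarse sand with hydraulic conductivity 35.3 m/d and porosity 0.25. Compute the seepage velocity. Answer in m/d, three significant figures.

0.119 m/d

Hydraulic gradient i = (257.15 − 256.54) / 722 = 0.61 / 722 = 8.449e-4
Darcy flux q = K·i = 35.3 × 8.449e-4 = 0.02982 m/d
v_s = q/n_e = 0.02982/0.25 = 0.1193 m/d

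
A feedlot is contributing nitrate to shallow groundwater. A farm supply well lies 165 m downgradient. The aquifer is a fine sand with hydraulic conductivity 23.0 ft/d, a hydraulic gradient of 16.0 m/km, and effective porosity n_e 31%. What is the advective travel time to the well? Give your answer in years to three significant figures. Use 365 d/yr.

1.25 years

K = 23.0 ft/d × 0.3048 = 7.010 m/d
Specific discharge q = 7.010 × 0.016 = 0.1122 m/d
Seepage velocity v = q / n = 0.1122 / 0.31 = 0.3618 m/d
t = L / v = 165 / 0.3618 = 456.0 d
   = 456.0 / 365 = 1.25 yr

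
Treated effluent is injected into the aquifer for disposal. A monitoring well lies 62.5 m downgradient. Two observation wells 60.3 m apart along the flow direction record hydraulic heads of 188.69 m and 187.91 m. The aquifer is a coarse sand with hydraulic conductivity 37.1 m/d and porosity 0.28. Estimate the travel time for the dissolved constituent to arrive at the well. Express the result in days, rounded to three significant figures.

Hydraulic gradient i = (188.69 − 187.91) / 60.3 = 0.78 / 60.3 = 0.01294
Darcy flux q = K·i = 37.1 × 0.01294 = 0.4799 m/d
v = Ki/n = 37.1·0.01294/0.28 = 1.714 m/d
t = L / v = 62.5 / 1.714 = 36.47 d

36.5 days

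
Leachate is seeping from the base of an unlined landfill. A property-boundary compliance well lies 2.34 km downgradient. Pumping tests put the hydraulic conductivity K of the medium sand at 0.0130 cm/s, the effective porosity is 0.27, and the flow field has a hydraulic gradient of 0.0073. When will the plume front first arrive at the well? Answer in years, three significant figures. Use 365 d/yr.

K = 0.0130 cm/s × 864 = 11.23 m/d
Specific discharge q = 11.23 × 0.0073 = 0.08199 m/d
Average linear velocity = 0.08199 / 0.27 = 0.3037 m/d
L = 2.34 km = 2340 m
t = L / v = 2340 / 0.3037 = 7705 d
   = 7705 / 365 = 21.1 yr

21.1 years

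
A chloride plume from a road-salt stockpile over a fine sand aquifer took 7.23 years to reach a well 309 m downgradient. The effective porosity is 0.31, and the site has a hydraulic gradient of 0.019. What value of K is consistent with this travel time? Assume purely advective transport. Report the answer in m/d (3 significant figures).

1.91 m/d

t = 7.23 years = 2639 d
v = L / t = 309 / 2639 = 0.1171 m/d
K = v · n / i = 0.1171 × 0.31 / 0.019 = 1.91 m/d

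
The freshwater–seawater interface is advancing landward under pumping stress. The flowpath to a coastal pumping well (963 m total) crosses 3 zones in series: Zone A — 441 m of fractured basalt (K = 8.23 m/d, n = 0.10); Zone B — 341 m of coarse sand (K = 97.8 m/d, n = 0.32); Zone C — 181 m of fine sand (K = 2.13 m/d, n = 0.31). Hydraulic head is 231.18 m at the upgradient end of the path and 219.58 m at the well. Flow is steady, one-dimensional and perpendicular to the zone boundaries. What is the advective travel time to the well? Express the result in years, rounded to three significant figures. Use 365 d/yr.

Total head drop ΔH = 231.18 − 219.58 = 11.60 m
Steady 1-D flow in series ⇒ the Darcy flux q is identical in every zone and the zone head losses add (resistances L/K in series).
Σ(L/K) = 441/8.23 + 341/97.8 + 181/2.13 = 53.58 + 3.487 + 84.98 = 142.0 d
q = ΔH / Σ(L/K) = 11.60 / 142.0 = 0.08166 m/d (same in every zone)
Zone A: v = q/n = 0.08166/0.10 = 0.8166 m/d → t_A = 441/0.8166 = 540.0 d
Zone B: v = q/n = 0.08166/0.32 = 0.2552 m/d → t_B = 341/0.2552 = 1336 d
Zone C: v = q/n = 0.08166/0.31 = 0.2634 m/d → t_C = 181/0.2634 = 687.1 d
Total t = 540.0 + 1336 + 687.1 = 2563 d
   = 2563 / 365 = 7.02 yr

7.02 years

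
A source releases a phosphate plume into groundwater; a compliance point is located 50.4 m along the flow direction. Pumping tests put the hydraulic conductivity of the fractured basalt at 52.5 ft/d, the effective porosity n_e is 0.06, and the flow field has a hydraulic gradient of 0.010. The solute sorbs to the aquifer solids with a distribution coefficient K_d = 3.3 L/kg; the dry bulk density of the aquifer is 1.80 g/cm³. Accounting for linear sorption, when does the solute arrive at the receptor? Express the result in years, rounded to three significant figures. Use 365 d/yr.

5.18 years

K = 52.5 ft/d × 0.3048 = 16.00 m/d
Specific discharge q = 16.00 × 0.010 = 0.1600 m/d
v_s = q/n_e = 0.1600/0.06 = 2.667 m/d
Retardation R = 1 + ρ_b·K_d/n = 1 + 1.80×3.3/0.06 = 100.0
Contaminant velocity v_c = v/R = 2.667/100.0 = 0.02667 m/d
t = L/v_c = 50.4/0.02667 = 1890 d
   = 1890/365 = 5.18 yr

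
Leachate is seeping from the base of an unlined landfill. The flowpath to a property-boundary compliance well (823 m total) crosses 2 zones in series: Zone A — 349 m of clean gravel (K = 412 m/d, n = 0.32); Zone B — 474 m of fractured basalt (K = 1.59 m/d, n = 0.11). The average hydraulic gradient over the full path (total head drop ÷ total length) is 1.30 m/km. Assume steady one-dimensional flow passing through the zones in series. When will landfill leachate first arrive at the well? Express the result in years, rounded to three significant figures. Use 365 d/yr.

For zones in series the flux q is common to all zones; the equivalent conductivity is the harmonic (thickness-weighted) mean, K_eq = L_total / Σ(L_j/K_j).
Σ(L/K) = 349/412 + 474/1.59 = 0.8471 + 298.1 = 299.0 d
K_eq = L_total / Σ(L/K) = 823 / 299.0 = 2.753 m/d
q = K_eq · i = 2.753 × 0.0013 = 0.003579 m/d (same in every zone)
Zone A: v = q/n = 0.003579/0.32 = 0.01118 m/d → t_A = 349/0.01118 = 31210 d
Zone B: v = q/n = 0.003579/0.11 = 0.03253 m/d → t_B = 474/0.03253 = 14570 d
Total t = 31210 + 14570 = 45780 d
   = 45780 / 365 = 125 yr

125 years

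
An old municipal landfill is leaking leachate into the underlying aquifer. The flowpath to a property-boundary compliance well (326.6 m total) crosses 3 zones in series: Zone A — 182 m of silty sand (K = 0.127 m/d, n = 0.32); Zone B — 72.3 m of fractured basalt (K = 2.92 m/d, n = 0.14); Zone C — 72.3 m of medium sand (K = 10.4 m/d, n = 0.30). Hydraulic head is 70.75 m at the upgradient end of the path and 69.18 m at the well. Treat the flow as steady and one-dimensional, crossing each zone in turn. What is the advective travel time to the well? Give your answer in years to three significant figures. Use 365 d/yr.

Total head drop ΔH = 70.75 − 69.18 = 1.57 m
Steady 1-D flow in series ⇒ the Darcy flux q is identical in every zone and the zone head losses add (resistances L/K in series).
Σ(L/K) = 182/0.127 + 72.3/2.92 + 72.3/10.4 = 1433 + 24.76 + 6.952 = 1465 d
q = ΔH / Σ(L/K) = 1.57 / 1465 = 0.001072 m/d (same in every zone)
Zone A: v = q/n = 0.001072/0.32 = 0.003349 m/d → t_A = 182/0.003349 = 54340 d
Zone B: v = q/n = 0.001072/0.14 = 0.007656 m/d → t_B = 72.3/0.007656 = 9444 d
Zone C: v = q/n = 0.001072/0.30 = 0.003573 m/d → t_C = 72.3/0.003573 = 20240 d
Total t = 54340 + 9444 + 20240 = 84020 d
   = 84020 / 365 = 230 yr

230 years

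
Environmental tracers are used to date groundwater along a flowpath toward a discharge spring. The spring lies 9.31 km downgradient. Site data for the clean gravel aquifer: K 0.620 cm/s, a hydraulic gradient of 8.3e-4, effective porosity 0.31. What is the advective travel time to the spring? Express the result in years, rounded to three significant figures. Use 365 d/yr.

17.8 years

K = 0.620 cm/s × 864 = 535.7 m/d
q = Ki = 535.7 × 8.3e-4 = 0.4446 m/d
Seepage velocity v = q / n = 0.4446 / 0.31 = 1.434 m/d
L = 9.31 km = 9310 m
t = L / v = 9310 / 1.434 = 6491 d
   = 6491 / 365 = 17.8 yr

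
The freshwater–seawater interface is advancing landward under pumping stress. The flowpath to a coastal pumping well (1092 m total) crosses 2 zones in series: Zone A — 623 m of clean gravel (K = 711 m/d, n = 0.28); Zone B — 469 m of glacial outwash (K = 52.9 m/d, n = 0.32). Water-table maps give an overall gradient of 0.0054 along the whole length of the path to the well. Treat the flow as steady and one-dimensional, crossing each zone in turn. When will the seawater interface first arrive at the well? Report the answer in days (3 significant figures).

536 days

Continuity: the same q passes through each zone, so ΔH = q·Σ(L_j/K_j) — the zones act as resistances in series.
Σ(L/K) = 623/711 + 469/52.9 = 0.8762 + 8.866 = 9.742 d
K_eq = L_total / Σ(L/K) = 1092 / 9.742 = 112.1 m/d
q = K_eq · i = 112.1 × 0.0054 = 0.6053 m/d (same in every zone)
Zone A: v = q/n = 0.6053/0.28 = 2.162 m/d → t_A = 623/2.162 = 288.2 d
Zone B: v = q/n = 0.6053/0.32 = 1.892 m/d → t_B = 469/1.892 = 247.9 d
Total t = 288.2 + 247.9 = 536.1 d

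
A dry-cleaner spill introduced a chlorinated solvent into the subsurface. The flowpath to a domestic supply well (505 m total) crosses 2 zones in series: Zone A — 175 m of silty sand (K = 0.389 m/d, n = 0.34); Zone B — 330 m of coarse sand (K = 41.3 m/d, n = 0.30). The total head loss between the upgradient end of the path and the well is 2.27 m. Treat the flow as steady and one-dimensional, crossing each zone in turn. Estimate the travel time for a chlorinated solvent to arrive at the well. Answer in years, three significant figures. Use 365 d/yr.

Steady 1-D flow in series ⇒ the Darcy flux q is identical in every zone and the zone head losses add (resistances L/K in series).
Σ(L/K) = 175/0.389 + 330/41.3 = 449.9 + 7.990 = 457.9 d
q = ΔH / Σ(L/K) = 2.27 / 457.9 = 0.004958 m/d (same in every zone)
Zone A: v = q/n = 0.004958/0.34 = 0.01458 m/d → t_A = 175/0.01458 = 12000 d
Zone B: v = q/n = 0.004958/0.30 = 0.01653 m/d → t_B = 330/0.01653 = 19970 d
Total t = 12000 + 19970 = 31970 d
   = 31970 / 365 = 87.6 yr

87.6 years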